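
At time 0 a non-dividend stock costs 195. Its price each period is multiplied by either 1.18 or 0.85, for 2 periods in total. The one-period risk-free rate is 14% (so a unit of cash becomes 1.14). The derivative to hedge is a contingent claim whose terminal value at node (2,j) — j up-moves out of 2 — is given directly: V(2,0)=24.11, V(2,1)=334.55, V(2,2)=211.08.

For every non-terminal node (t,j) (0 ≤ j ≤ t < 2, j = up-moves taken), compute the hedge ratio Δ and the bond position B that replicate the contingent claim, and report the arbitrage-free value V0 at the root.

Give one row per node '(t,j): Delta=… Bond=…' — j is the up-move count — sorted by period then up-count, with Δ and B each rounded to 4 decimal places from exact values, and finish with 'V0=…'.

(0,0): Delta=-0.9661 Bond=368.9422
(1,0): Delta=5.6756 Bond=-680.2703
(1,1): Delta=-1.6260 Bond=572.4375
V0=180.5455

The replicating-portfolio and risk-neutral prices coincide; use p* = (1.14−0.85)/(1.18−0.85) = 0.8788 for the latter.
At expiry t=2: V(2,0)=24.1100, V(2,1)=334.5500, V(2,2)=211.0800
Node (1,0) S=165.7500: V=(p*·334.5500+(1−p*)·24.1100)/1.14=260.4569; Δ=(334.5500−24.1100)/(195.5850−140.8875)=5.6756; B=V−Δ·S=-680.2703
Node (1,1) S=230.1000: V=(p*·211.0800+(1−p*)·334.5500)/1.14=198.2860; Δ=(211.0800−334.5500)/(271.5180−195.5850)=-1.6260; B=V−Δ·S=572.4375
Node (0,0) S=195.0000: V=(p*·198.2860+(1−p*)·260.4569)/1.14=180.5455; Δ=(198.2860−260.4569)/(230.1000−165.7500)=-0.9661; B=V−Δ·S=368.9422
Root portfolio cost Δ·195+B reproduces V0=180.5455.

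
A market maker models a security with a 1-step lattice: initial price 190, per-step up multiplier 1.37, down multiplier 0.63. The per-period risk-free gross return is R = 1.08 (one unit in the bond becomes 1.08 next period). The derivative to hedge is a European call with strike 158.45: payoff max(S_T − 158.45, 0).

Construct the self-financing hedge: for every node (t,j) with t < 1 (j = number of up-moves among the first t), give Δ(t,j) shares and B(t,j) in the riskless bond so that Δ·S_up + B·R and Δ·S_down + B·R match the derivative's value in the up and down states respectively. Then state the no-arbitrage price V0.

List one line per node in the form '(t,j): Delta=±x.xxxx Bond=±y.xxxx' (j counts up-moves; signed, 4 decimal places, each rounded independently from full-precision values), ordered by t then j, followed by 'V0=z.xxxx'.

Since d<R<u, set p* = (R−d)/(u−d) = 0.6081; price each node as the discounted p*-expectation of its children.
Terminal values V(1,·): V(1,0)=0.0000, V(1,1)=101.8500
(0,0): S=190.0000. Δ = (V_up−V_dn)/(S_up−S_dn) = (101.8500−0.0000)/(260.3000−119.7000) = 0.7244. V = [p*·101.8500 + (1−p*)·0.0000]/1.08 = 57.3480. B = V − Δ·S = -80.2872.
Self-financing check: at every node Δ·S+B equals the discounted successor values.

(0,0): Delta=0.7244 Bond=-80.2872
V0=57.3480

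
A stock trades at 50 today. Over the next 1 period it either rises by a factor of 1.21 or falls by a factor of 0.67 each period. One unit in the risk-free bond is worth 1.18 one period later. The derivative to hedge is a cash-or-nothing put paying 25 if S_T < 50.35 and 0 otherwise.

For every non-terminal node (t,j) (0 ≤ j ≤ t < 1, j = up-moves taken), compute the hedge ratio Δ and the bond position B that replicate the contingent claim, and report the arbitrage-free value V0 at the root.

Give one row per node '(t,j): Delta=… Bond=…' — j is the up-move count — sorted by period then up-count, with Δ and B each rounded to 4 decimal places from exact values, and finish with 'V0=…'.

(0,0): Delta=-0.9259 Bond=47.4733
V0=1.1770

No-arbitrage ⇒ martingale measure with p* = (R−d)/(u−d) = 0.9444.
Terminal values V(1,·): V(1,0)=25.0000, V(1,1)=0.0000
  t=0,j=0: stock 50.0000 → up 60.5000 (V=0.0000), down 33.5000 (V=25.0000). Price 1.1770; hedge Δ=-0.9259, bond B=47.4733.
Self-financing check: at every node Δ·S+B equals the discounted successor values.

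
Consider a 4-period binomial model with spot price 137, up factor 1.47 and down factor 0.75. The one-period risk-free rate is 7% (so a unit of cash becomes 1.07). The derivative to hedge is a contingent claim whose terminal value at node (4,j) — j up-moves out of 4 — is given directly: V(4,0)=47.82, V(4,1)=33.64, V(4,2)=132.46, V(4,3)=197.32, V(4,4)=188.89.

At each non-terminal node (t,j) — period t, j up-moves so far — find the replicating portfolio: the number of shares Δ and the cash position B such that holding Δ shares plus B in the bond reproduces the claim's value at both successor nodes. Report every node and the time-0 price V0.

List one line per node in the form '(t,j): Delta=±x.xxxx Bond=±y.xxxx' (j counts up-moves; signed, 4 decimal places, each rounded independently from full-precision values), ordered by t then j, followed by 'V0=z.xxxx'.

(0,0): Delta=0.4870 Bond=16.5351
(1,0): Delta=0.6757 Bond=-1.7008
(1,1): Delta=0.3666 Bond=41.9344
(2,0): Delta=0.6071 Bond=3.4709
(2,1): Delta=0.7195 Bond=-8.4333
(2,2): Delta=0.1416 Bond=111.4986
(3,0): Delta=-0.3408 Bond=58.4961
(3,1): Delta=1.2116 Bond=-64.7640
(3,2): Delta=0.4057 Bond=60.6519
(3,3): Delta=-0.0269 Bond=192.6180
V0=83.2542

No-arbitrage ⇒ martingale measure with p* = (R−d)/(u−d) = 0.4444.
Terminal payoffs: V(4,0)=47.8200, V(4,1)=33.6400, V(4,2)=132.4600, V(4,3)=197.3200, V(4,4)=188.8900
(3,0): S=57.7969. Δ = (V_up−V_dn)/(S_up−S_dn) = (33.6400−47.8200)/(84.9614−43.3477) = -0.3408. V = [p*·33.6400 + (1−p*)·47.8200]/1.07 = 38.8017. B = V − Δ·S = 58.4961.
(3,1): S=113.2819. Δ = (V_up−V_dn)/(S_up−S_dn) = (132.4600−33.6400)/(166.5244−84.9614) = 1.2116. V = [p*·132.4600 + (1−p*)·33.6400]/1.07 = 72.4860. B = V − Δ·S = -64.7640.
(3,2): S=222.0325. Δ = (V_up−V_dn)/(S_up−S_dn) = (197.3200−132.4600)/(326.3877−166.5244) = 0.4057. V = [p*·197.3200 + (1−p*)·132.4600]/1.07 = 150.7352. B = V − Δ·S = 60.6519.
(3,3): S=435.1837. Δ = (V_up−V_dn)/(S_up−S_dn) = (188.8900−197.3200)/(639.7200−326.3877) = -0.0269. V = [p*·188.8900 + (1−p*)·197.3200]/1.07 = 180.9097. B = V − Δ·S = 192.6180.
(2,0): S=77.0625. Δ = (V_up−V_dn)/(S_up−S_dn) = (72.4860−38.8017)/(113.2819−57.7969) = 0.6071. V = [p*·72.4860 + (1−p*)·38.8017]/1.07 = 50.2546. B = V − Δ·S = 3.4709.
(2,1): S=151.0425. Δ = (V_up−V_dn)/(S_up−S_dn) = (150.7352−72.4860)/(222.0325−113.2819) = 0.7195. V = [p*·150.7352 + (1−p*)·72.4860]/1.07 = 100.2462. B = V − Δ·S = -8.4333.
(2,2): S=296.0433. Δ = (V_up−V_dn)/(S_up−S_dn) = (180.9097−150.7352)/(435.1837−222.0325) = 0.1416. V = [p*·180.9097 + (1−p*)·150.7352]/1.07 = 153.4075. B = V − Δ·S = 111.4986.
(1,0): S=102.7500. Δ = (V_up−V_dn)/(S_up−S_dn) = (100.2462−50.2546)/(151.0425−77.0625) = 0.6757. V = [p*·100.2462 + (1−p*)·50.2546]/1.07 = 67.7319. B = V − Δ·S = -1.7008.
(1,1): S=201.3900. Δ = (V_up−V_dn)/(S_up−S_dn) = (153.4075−100.2462)/(296.0433−151.0425) = 0.3666. V = [p*·153.4075 + (1−p*)·100.2462]/1.07 = 115.7696. B = V − Δ·S = 41.9344.
(0,0): S=137.0000. Δ = (V_up−V_dn)/(S_up−S_dn) = (115.7696−67.7319)/(201.3900−102.7500) = 0.4870. V = [p*·115.7696 + (1−p*)·67.7319]/1.07 = 83.2542. B = V − Δ·S = 16.5351.
Each (Δ,B) replicates both successor values, so the strategy is self-financing and V0 is arbitrage-free.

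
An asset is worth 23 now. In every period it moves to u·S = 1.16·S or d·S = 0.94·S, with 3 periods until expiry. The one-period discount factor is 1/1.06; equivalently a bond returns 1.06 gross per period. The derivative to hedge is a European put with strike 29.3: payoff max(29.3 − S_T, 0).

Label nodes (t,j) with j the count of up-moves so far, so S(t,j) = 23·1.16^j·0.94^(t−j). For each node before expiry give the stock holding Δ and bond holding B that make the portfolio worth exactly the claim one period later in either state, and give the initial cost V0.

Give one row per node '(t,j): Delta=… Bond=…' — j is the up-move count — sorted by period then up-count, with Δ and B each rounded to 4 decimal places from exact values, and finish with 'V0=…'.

(0,0): Delta=-0.6546 Bond=17.5557
(1,0): Delta=-1.0000 Bond=26.0769
(1,1): Delta=-0.4213 Bond=12.3859
(2,0): Delta=-1.0000 Bond=27.6415
(2,1): Delta=-1.0000 Bond=27.6415
(2,2): Delta=-0.0306 Bond=1.0353
V0=2.5002

Risk-neutral probability p* = (R−d)/(u−d) = (1.06−0.94)/(1.16−0.94) = 0.5455.
Payoff layer (t=3): V(3,0)=10.1966, V(3,1)=5.7256, V(3,2)=0.2081, V(3,3)=0.0000
  t=2,j=0: stock 20.3228 → up 23.5744 (V=5.7256), down 19.1034 (V=10.1966). Price 7.3187; hedge Δ=-1.0000, bond B=27.6415.
  t=2,j=1: stock 25.0792 → up 29.0919 (V=0.2081), down 23.5744 (V=5.7256). Price 2.5623; hedge Δ=-1.0000, bond B=27.6415.
  t=2,j=2: stock 30.9488 → up 35.9006 (V=0.0000), down 29.0919 (V=0.2081). Price 0.0892; hedge Δ=-0.0306, bond B=1.0353.
  t=1,j=0: stock 21.6200 → up 25.0792 (V=2.5623), down 20.3228 (V=7.3187). Price 4.4569; hedge Δ=-1.0000, bond B=26.0769.
  t=1,j=1: stock 26.6800 → up 30.9488 (V=0.0892), down 25.0792 (V=2.5623). Price 1.1447; hedge Δ=-0.4213, bond B=12.3859.
  t=0,j=0: stock 23.0000 → up 26.6800 (V=1.1447), down 21.6200 (V=4.4569). Price 2.5002; hedge Δ=-0.6546, bond B=17.5557.
Self-financing check: at every node Δ·S+B equals the discounted successor values.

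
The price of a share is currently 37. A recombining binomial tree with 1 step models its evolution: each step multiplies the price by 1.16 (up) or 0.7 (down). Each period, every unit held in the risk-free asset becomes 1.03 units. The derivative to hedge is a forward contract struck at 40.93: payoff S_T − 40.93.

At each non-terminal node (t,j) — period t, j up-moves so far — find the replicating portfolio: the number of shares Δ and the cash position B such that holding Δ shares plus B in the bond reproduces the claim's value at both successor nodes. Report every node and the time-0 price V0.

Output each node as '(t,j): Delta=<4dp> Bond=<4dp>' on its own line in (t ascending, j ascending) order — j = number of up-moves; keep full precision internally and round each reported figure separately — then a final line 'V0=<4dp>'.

Since d<R<u, set p* = (R−d)/(u−d) = 0.7174; price each node as the discounted p*-expectation of its children.
Terminal payoffs: V(1,0)=-15.0300, V(1,1)=1.9900
  t=0,j=0: stock 37.0000 → up 42.9200 (V=1.9900), down 25.9000 (V=-15.0300). Price -2.7379; hedge Δ=1.0000, bond B=-39.7379.
Root portfolio cost Δ·37+B reproduces V0=-2.7379.

(0,0): Delta=1.0000 Bond=-39.7379
V0=-2.7379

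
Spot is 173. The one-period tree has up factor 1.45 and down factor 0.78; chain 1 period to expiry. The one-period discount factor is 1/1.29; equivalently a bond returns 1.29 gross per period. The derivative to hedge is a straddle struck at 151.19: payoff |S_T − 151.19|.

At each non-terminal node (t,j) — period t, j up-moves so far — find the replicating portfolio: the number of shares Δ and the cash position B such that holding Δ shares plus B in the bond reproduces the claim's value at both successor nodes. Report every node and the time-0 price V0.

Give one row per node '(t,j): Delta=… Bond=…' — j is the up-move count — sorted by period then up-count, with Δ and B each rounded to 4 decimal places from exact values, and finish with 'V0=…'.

Risk-neutral probability p* = (R−d)/(u−d) = (1.29−0.78)/(1.45−0.78) = 0.7612.
Payoff layer (t=1): V(1,0)=16.2500, V(1,1)=99.6600
  t=0,j=0: stock 173.0000 → up 250.8500 (V=99.6600), down 134.9400 (V=16.2500). Price 61.8149; hedge Δ=0.7196, bond B=-62.6777.
Check: Δ(0,0)·S0 + B(0,0) = 61.8149 = V0.

(0,0): Delta=0.7196 Bond=-62.6777
V0=61.8149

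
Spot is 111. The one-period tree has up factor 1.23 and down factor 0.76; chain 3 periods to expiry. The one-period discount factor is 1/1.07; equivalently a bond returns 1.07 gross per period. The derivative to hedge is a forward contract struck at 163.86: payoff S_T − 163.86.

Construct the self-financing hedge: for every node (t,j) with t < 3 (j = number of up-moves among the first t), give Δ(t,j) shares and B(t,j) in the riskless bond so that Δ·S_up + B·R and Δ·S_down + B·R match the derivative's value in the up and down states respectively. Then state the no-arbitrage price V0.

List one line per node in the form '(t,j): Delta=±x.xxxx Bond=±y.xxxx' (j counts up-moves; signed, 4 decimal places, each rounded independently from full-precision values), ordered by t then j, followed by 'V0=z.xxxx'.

The replicating-portfolio and risk-neutral prices coincide; use p* = (1.07−0.76)/(1.23−0.76) = 0.6596 for the latter.
Terminal values V(3,·): V(3,0)=-115.1337, V(3,1)=-85.0003, V(3,2)=-36.2318, V(3,3)=42.6962
(2,0): S=64.1136. Δ = (V_up−V_dn)/(S_up−S_dn) = (-85.0003−-115.1337)/(78.8597−48.7263) = 1.0000. V = [p*·-85.0003 + (1−p*)·-115.1337]/1.07 = -89.0266. B = V − Δ·S = -153.1402.
(2,1): S=103.7628. Δ = (V_up−V_dn)/(S_up−S_dn) = (-36.2318−-85.0003)/(127.6282−78.8597) = 1.0000. V = [p*·-36.2318 + (1−p*)·-85.0003]/1.07 = -49.3774. B = V − Δ·S = -153.1402.
(2,2): S=167.9319. Δ = (V_up−V_dn)/(S_up−S_dn) = (42.6962−-36.2318)/(206.5562−127.6282) = 1.0000. V = [p*·42.6962 + (1−p*)·-36.2318]/1.07 = 14.7917. B = V − Δ·S = -153.1402.
(1,0): S=84.3600. Δ = (V_up−V_dn)/(S_up−S_dn) = (-49.3774−-89.0266)/(103.7628−64.1136) = 1.0000. V = [p*·-49.3774 + (1−p*)·-89.0266]/1.07 = -58.7617. B = V − Δ·S = -143.1217.
(1,1): S=136.5300. Δ = (V_up−V_dn)/(S_up−S_dn) = (14.7917−-49.3774)/(167.9319−103.7628) = 1.0000. V = [p*·14.7917 + (1−p*)·-49.3774]/1.07 = -6.5917. B = V − Δ·S = -143.1217.
(0,0): S=111.0000. Δ = (V_up−V_dn)/(S_up−S_dn) = (-6.5917−-58.7617)/(136.5300−84.3600) = 1.0000. V = [p*·-6.5917 + (1−p*)·-58.7617]/1.07 = -22.7586. B = V − Δ·S = -133.7586.
Self-financing check: at every node Δ·S+B equals the discounted successor values.

(0,0): Delta=1.0000 Bond=-133.7586
(1,0): Delta=1.0000 Bond=-143.1217
(1,1): Delta=1.0000 Bond=-143.1217
(2,0): Delta=1.0000 Bond=-153.1402
(2,1): Delta=1.0000 Bond=-153.1402
(2,2): Delta=1.0000 Bond=-153.1402
V0=-22.7586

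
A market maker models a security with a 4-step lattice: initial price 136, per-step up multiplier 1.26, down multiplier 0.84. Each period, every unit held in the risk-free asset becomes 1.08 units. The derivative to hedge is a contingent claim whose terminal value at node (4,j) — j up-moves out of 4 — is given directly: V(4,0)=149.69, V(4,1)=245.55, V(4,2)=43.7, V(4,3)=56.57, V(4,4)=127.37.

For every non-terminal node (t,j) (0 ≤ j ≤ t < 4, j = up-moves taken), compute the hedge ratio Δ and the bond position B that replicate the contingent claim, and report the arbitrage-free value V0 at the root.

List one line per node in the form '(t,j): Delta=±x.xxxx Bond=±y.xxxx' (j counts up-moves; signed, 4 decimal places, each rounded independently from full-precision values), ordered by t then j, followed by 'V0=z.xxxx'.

(0,0): Delta=-0.5197 Bond=141.7097
(1,0): Delta=-1.3769 Bond=250.9659
(1,1): Delta=-0.0912 Bond=79.6070
(2,0): Delta=-1.7060 Bond=302.6296
(2,1): Delta=-1.2123 Bond=247.3533
(2,2): Delta=0.4694 Bond=-35.0578
(3,0): Delta=2.8315 Bond=-38.9167
(3,1): Delta=-3.9748 Bond=601.1574
(3,2): Delta=0.1690 Bond=16.6296
(3,3): Delta=0.6196 Bond=-78.7315
V0=71.0269

Risk-neutral probability p* = (R−d)/(u−d) = (1.08−0.84)/(1.26−0.84) = 0.5714.
At expiry t=4: V(4,0)=149.6900, V(4,1)=245.5500, V(4,2)=43.7000, V(4,3)=56.5700, V(4,4)=127.3700
Node (3,0) S=80.6077: V=(p*·245.5500+(1−p*)·149.6900)/1.08=189.3214; Δ=(245.5500−149.6900)/(101.5658−67.7105)=2.8315; B=V−Δ·S=-38.9167
Node (3,1) S=120.9116: V=(p*·43.7000+(1−p*)·245.5500)/1.08=120.5622; Δ=(43.7000−245.5500)/(152.3486−101.5658)=-3.9748; B=V−Δ·S=601.1574
Node (3,2) S=181.3674: V=(p*·56.5700+(1−p*)·43.7000)/1.08=47.2725; Δ=(56.5700−43.7000)/(228.5230−152.3486)=0.1690; B=V−Δ·S=16.6296
Node (3,3) S=272.0511: V=(p*·127.3700+(1−p*)·56.5700)/1.08=89.8399; Δ=(127.3700−56.5700)/(342.7844−228.5230)=0.6196; B=V−Δ·S=-78.7315
Node (2,0) S=95.9616: V=(p*·120.5622+(1−p*)·189.3214)/1.08=138.9171; Δ=(120.5622−189.3214)/(120.9116−80.6077)=-1.7060; B=V−Δ·S=302.6296
Node (2,1) S=143.9424: V=(p*·47.2725+(1−p*)·120.5622)/1.08=72.8540; Δ=(47.2725−120.5622)/(181.3674−120.9116)=-1.2123; B=V−Δ·S=247.3533
Node (2,2) S=215.9136: V=(p*·89.8399+(1−p*)·47.2725)/1.08=66.2933; Δ=(89.8399−47.2725)/(272.0511−181.3674)=0.4694; B=V−Δ·S=-35.0578
Node (1,0) S=114.2400: V=(p*·72.8540+(1−p*)·138.9171)/1.08=93.6729; Δ=(72.8540−138.9171)/(143.9424−95.9616)=-1.3769; B=V−Δ·S=250.9659
Node (1,1) S=171.3600: V=(p*·66.2933+(1−p*)·72.8540)/1.08=63.9861; Δ=(66.2933−72.8540)/(215.9136−143.9424)=-0.0912; B=V−Δ·S=79.6070
Node (0,0) S=136.0000: V=(p*·63.9861+(1−p*)·93.6729)/1.08=71.0269; Δ=(63.9861−93.6729)/(171.3600−114.2400)=-0.5197; B=V−Δ·S=141.7097
Self-financing check: at every node Δ·S+B equals the discounted successor values.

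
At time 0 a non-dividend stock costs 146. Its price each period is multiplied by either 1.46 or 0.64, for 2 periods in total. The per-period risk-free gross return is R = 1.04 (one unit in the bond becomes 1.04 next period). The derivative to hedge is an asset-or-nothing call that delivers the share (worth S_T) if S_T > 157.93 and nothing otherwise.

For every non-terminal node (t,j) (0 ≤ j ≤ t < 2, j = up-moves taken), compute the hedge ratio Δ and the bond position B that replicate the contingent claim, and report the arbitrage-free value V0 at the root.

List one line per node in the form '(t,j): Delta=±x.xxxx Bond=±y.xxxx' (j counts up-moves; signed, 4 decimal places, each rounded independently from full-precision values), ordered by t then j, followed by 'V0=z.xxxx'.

(0,0): Delta=1.2193 Bond=-109.5479
(1,0): Delta=0.0000 Bond=0.0000
(1,1): Delta=1.7805 Bond=-233.5562
V0=68.4675

No-arbitrage ⇒ martingale measure with p* = (R−d)/(u−d) = 0.4878.
Terminal payoffs: V(2,0)=0.0000, V(2,1)=0.0000, V(2,2)=311.2136
  t=1,j=0: stock 93.4400 → up 136.4224 (V=0.0000), down 59.8016 (V=0.0000). Price 0.0000; hedge Δ=0.0000, bond B=0.0000.
  t=1,j=1: stock 213.1600 → up 311.2136 (V=311.2136), down 136.4224 (V=0.0000). Price 145.9726; hedge Δ=1.7805, bond B=-233.5562.
  t=0,j=0: stock 146.0000 → up 213.1600 (V=145.9726), down 93.4400 (V=0.0000). Price 68.4675; hedge Δ=1.2193, bond B=-109.5479.
Each (Δ,B) replicates both successor values, so the strategy is self-financing and V0 is arbitrage-free.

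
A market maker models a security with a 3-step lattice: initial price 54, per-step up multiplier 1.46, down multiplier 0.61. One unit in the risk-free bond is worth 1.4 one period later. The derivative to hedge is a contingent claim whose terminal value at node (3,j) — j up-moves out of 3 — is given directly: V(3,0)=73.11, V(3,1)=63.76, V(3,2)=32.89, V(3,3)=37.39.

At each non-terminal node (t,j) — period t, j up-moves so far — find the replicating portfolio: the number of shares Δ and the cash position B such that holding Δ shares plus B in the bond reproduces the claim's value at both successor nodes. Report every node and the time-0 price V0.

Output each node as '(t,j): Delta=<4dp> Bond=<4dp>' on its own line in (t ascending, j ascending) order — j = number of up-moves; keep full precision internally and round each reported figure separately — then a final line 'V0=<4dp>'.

No-arbitrage ⇒ martingale measure with p* = (R−d)/(u−d) = 0.9294.
At expiry t=3: V(3,0)=73.1100, V(3,1)=63.7600, V(3,2)=32.8900, V(3,3)=37.3900
(2,0): S=20.0934. Δ = (V_up−V_dn)/(S_up−S_dn) = (63.7600−73.1100)/(29.3364−12.2570) = -0.5474. V = [p*·63.7600 + (1−p*)·73.1100]/1.4 = 46.0143. B = V − Δ·S = 57.0143.
(2,1): S=48.0924. Δ = (V_up−V_dn)/(S_up−S_dn) = (32.8900−63.7600)/(70.2149−29.3364) = -0.7552. V = [p*·32.8900 + (1−p*)·63.7600]/1.4 = 25.0493. B = V − Δ·S = 61.3670.
(2,2): S=115.1064. Δ = (V_up−V_dn)/(S_up−S_dn) = (37.3900−32.8900)/(168.0553−70.2149) = 0.0460. V = [p*·37.3900 + (1−p*)·32.8900]/1.4 = 26.4803. B = V − Δ·S = 21.1861.
(1,0): S=32.9400. Δ = (V_up−V_dn)/(S_up−S_dn) = (25.0493−46.0143)/(48.0924−20.0934) = -0.7488. V = [p*·25.0493 + (1−p*)·46.0143]/1.4 = 18.9494. B = V − Δ·S = 43.6141.
(1,1): S=78.8400. Δ = (V_up−V_dn)/(S_up−S_dn) = (26.4803−25.0493)/(115.1064−48.0924) = 0.0214. V = [p*·26.4803 + (1−p*)·25.0493]/1.4 = 18.8423. B = V − Δ·S = 17.1589.
(0,0): S=54.0000. Δ = (V_up−V_dn)/(S_up−S_dn) = (18.8423−18.9494)/(78.8400−32.9400) = -0.0023. V = [p*·18.8423 + (1−p*)·18.9494]/1.4 = 13.4642. B = V − Δ·S = 13.5902.
Root portfolio cost Δ·54+B reproduces V0=13.4642.

(0,0): Delta=-0.0023 Bond=13.5902
(1,0): Delta=-0.7488 Bond=43.6141
(1,1): Delta=0.0214 Bond=17.1589
(2,0): Delta=-0.5474 Bond=57.0143
(2,1): Delta=-0.7552 Bond=61.3670
(2,2): Delta=0.0460 Bond=21.1861
V0=13.4642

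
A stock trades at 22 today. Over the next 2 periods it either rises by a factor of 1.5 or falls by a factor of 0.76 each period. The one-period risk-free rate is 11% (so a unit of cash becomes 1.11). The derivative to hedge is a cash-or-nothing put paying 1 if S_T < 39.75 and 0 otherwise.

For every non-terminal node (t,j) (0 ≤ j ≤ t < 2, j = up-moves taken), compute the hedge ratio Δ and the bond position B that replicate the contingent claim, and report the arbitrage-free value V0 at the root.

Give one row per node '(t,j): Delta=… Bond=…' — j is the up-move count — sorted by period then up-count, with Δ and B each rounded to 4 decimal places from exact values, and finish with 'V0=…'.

(0,0): Delta=-0.0262 Bond=1.2059
(1,0): Delta=0.0000 Bond=0.9009
(1,1): Delta=-0.0410 Bond=1.8262
V0=0.6301

No-arbitrage ⇒ martingale measure with p* = (R−d)/(u−d) = 0.4730.
Terminal payoffs: V(2,0)=1.0000, V(2,1)=1.0000, V(2,2)=0.0000
  t=1,j=0: stock 16.7200 → up 25.0800 (V=1.0000), down 12.7072 (V=1.0000). Price 0.9009; hedge Δ=0.0000, bond B=0.9009.
  t=1,j=1: stock 33.0000 → up 49.5000 (V=0.0000), down 25.0800 (V=1.0000). Price 0.4748; hedge Δ=-0.0410, bond B=1.8262.
  t=0,j=0: stock 22.0000 → up 33.0000 (V=0.4748), down 16.7200 (V=0.9009). Price 0.6301; hedge Δ=-0.0262, bond B=1.2059.
The time-0 hedge costs 0.6301, which is the no-arbitrage price.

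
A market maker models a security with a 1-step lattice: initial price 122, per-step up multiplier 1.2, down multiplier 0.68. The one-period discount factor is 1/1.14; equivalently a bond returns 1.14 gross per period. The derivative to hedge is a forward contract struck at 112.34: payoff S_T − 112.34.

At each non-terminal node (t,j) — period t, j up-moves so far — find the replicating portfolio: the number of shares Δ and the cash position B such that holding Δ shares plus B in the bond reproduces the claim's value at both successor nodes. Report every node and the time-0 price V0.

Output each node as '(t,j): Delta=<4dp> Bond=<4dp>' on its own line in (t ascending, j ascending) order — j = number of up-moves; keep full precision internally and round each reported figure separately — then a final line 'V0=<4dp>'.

(0,0): Delta=1.0000 Bond=-98.5439
V0=23.4561

No-arbitrage ⇒ martingale measure with p* = (R−d)/(u−d) = 0.8846.
At expiry t=1: V(1,0)=-29.3800, V(1,1)=34.0600
  t=0,j=0: stock 122.0000 → up 146.4000 (V=34.0600), down 82.9600 (V=-29.3800). Price 23.4561; hedge Δ=1.0000, bond B=-98.5439.
Check: Δ(0,0)·S0 + B(0,0) = 23.4561 = V0.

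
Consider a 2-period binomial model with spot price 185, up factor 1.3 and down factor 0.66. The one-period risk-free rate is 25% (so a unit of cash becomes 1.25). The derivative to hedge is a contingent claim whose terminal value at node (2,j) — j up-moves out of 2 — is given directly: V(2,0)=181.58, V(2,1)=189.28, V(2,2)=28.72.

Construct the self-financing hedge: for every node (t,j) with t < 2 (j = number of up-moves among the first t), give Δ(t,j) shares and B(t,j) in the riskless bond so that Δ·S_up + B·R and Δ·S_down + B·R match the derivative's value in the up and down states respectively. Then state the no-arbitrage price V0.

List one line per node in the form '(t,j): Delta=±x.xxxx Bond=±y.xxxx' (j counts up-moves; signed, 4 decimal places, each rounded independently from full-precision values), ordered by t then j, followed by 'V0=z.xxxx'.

The replicating-portfolio and risk-neutral prices coincide; use p* = (1.25−0.66)/(1.3−0.66) = 0.9219 for the latter.
Terminal values V(2,·): V(2,0)=181.5800, V(2,1)=189.2800, V(2,2)=28.7200
  t=1,j=0: stock 122.1000 → up 158.7300 (V=189.2800), down 80.5860 (V=181.5800). Price 150.9427; hedge Δ=0.0985, bond B=138.9115.
  t=1,j=1: stock 240.5000 → up 312.6500 (V=28.7200), down 158.7300 (V=189.2800). Price 33.0110; hedge Δ=-1.0431, bond B=283.8860.
  t=0,j=0: stock 185.0000 → up 240.5000 (V=33.0110), down 122.1000 (V=150.9427). Price 33.7795; hedge Δ=-0.9960, bond B=218.0479.
The time-0 hedge costs 33.7795, which is the no-arbitrage price.

(0,0): Delta=-0.9960 Bond=218.0479
(1,0): Delta=0.0985 Bond=138.9115
(1,1): Delta=-1.0431 Bond=283.8860
V0=33.7795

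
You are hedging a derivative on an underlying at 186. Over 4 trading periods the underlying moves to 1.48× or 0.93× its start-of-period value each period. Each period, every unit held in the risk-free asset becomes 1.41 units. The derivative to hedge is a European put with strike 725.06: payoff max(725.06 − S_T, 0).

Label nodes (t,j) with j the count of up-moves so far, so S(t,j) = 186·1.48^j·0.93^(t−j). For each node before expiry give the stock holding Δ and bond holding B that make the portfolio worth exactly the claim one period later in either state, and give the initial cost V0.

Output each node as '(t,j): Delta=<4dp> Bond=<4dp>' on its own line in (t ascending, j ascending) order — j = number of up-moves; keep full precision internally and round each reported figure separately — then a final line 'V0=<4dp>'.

(0,0): Delta=-0.6121 Bond=135.8553
(1,0): Delta=-1.0000 Bond=258.6525
(1,1): Delta=-0.5766 Bond=181.7711
(2,0): Delta=-1.0000 Bond=364.7000
(2,1): Delta=-1.0000 Bond=364.7000
(2,2): Delta=-0.5378 Bond=240.4885
(3,0): Delta=-1.0000 Bond=514.2270
(3,1): Delta=-1.0000 Bond=514.2270
(3,2): Delta=-1.0000 Bond=514.2270
(3,3): Delta=-0.4954 Bond=313.5478
V0=22.0020

Risk-neutral probability p* = (R−d)/(u−d) = (1.41−0.93)/(1.48−0.93) = 0.8727.
At expiry t=4: V(4,0)=585.9223, V(4,1)=503.6366, V(4,2)=372.6873, V(4,3)=164.2948, V(4,4)=0.0000
  t=3,j=0: stock 149.6104 → up 221.4234 (V=503.6366), down 139.1377 (V=585.9223). Price 364.6165; hedge Δ=-1.0000, bond B=514.2270.
  t=3,j=1: stock 238.0897 → up 352.3727 (V=372.6873), down 221.4234 (V=503.6366). Price 276.1373; hedge Δ=-1.0000, bond B=514.2270.
  t=3,j=2: stock 378.8954 → up 560.7652 (V=164.2948), down 352.3727 (V=372.6873). Price 135.3316; hedge Δ=-1.0000, bond B=514.2270.
  t=3,j=3: stock 602.9733 → up 892.4005 (V=0.0000), down 560.7652 (V=164.2948). Price 14.8300; hedge Δ=-0.4954, bond B=313.5478.
  t=2,j=0: stock 160.8714 → up 238.0897 (V=276.1373), down 149.6104 (V=364.6165). Price 203.8286; hedge Δ=-1.0000, bond B=364.7000.
  t=2,j=1: stock 256.0104 → up 378.8954 (V=135.3316), down 238.0897 (V=276.1373). Price 108.6896; hedge Δ=-1.0000, bond B=364.7000.
  t=2,j=2: stock 407.4144 → up 602.9733 (V=14.8300), down 378.8954 (V=135.3316). Price 21.3947; hedge Δ=-0.5378, bond B=240.4885.
  t=1,j=0: stock 172.9800 → up 256.0104 (V=108.6896), down 160.8714 (V=203.8286). Price 85.6725; hedge Δ=-1.0000, bond B=258.6525.
  t=1,j=1: stock 275.2800 → up 407.4144 (V=21.3947), down 256.0104 (V=108.6896). Price 23.0532; hedge Δ=-0.5766, bond B=181.7711.
  t=0,j=0: stock 186.0000 → up 275.2800 (V=23.0532), down 172.9800 (V=85.6725). Price 22.0020; hedge Δ=-0.6121, bond B=135.8553.
The time-0 hedge costs 22.0020, which is the no-arbitrage price.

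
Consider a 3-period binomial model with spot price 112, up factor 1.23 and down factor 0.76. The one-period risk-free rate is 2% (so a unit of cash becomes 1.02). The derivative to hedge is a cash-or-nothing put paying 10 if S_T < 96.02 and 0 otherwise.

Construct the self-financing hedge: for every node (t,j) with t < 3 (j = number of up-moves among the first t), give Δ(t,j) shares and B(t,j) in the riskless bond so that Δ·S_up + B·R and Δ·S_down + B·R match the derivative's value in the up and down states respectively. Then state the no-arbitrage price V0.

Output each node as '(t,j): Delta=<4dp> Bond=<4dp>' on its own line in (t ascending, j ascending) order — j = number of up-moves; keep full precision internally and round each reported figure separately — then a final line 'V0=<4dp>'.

(0,0): Delta=-0.0903 Bond=14.0721
(1,0): Delta=-0.1356 Bond=18.2096
(1,1): Delta=-0.0677 Bond=11.2390
(2,0): Delta=0.0000 Bond=9.8039
(2,1): Delta=-0.2032 Bond=25.6571
(2,2): Delta=0.0000 Bond=0.0000
V0=3.9626

Risk-neutral probability p* = (R−d)/(u−d) = (1.02−0.76)/(1.23−0.76) = 0.5532.
Terminal values V(3,·): V(3,0)=10.0000, V(3,1)=10.0000, V(3,2)=0.0000, V(3,3)=0.0000
(2,0): S=64.6912. Δ = (V_up−V_dn)/(S_up−S_dn) = (10.0000−10.0000)/(79.5702−49.1653) = 0.0000. V = [p*·10.0000 + (1−p*)·10.0000]/1.02 = 9.8039. B = V − Δ·S = 9.8039.
(2,1): S=104.6976. Δ = (V_up−V_dn)/(S_up−S_dn) = (0.0000−10.0000)/(128.7780−79.5702) = -0.2032. V = [p*·0.0000 + (1−p*)·10.0000]/1.02 = 4.3805. B = V − Δ·S = 25.6571.
(2,2): S=169.4448. Δ = (V_up−V_dn)/(S_up−S_dn) = (0.0000−0.0000)/(208.4171−128.7780) = 0.0000. V = [p*·0.0000 + (1−p*)·0.0000]/1.02 = 0.0000. B = V − Δ·S = 0.0000.
(1,0): S=85.1200. Δ = (V_up−V_dn)/(S_up−S_dn) = (4.3805−9.8039)/(104.6976−64.6912) = -0.1356. V = [p*·4.3805 + (1−p*)·9.8039]/1.02 = 6.6703. B = V − Δ·S = 18.2096.
(1,1): S=137.7600. Δ = (V_up−V_dn)/(S_up−S_dn) = (0.0000−4.3805)/(169.4448−104.6976) = -0.0677. V = [p*·0.0000 + (1−p*)·4.3805]/1.02 = 1.9189. B = V − Δ·S = 11.2390.
(0,0): S=112.0000. Δ = (V_up−V_dn)/(S_up−S_dn) = (1.9189−6.6703)/(137.7600−85.1200) = -0.0903. V = [p*·1.9189 + (1−p*)·6.6703]/1.02 = 3.9626. B = V − Δ·S = 14.0721.
Each (Δ,B) replicates both successor values, so the strategy is self-financing and V0 is arbitrage-free.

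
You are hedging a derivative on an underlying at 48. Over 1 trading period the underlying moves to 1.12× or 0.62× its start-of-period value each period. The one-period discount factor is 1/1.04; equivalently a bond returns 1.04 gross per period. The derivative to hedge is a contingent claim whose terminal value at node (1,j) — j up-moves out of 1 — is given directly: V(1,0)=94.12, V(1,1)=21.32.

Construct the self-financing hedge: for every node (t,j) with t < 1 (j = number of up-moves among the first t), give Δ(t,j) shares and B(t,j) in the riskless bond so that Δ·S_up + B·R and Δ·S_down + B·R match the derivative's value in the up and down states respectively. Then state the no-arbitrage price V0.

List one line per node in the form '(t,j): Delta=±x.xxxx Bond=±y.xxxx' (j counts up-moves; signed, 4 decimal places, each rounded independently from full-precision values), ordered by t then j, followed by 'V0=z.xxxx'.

The replicating-portfolio and risk-neutral prices coincide; use p* = (1.04−0.62)/(1.12−0.62) = 0.8400 for the latter.
Terminal values V(1,·): V(1,0)=94.1200, V(1,1)=21.3200
  t=0,j=0: stock 48.0000 → up 53.7600 (V=21.3200), down 29.7600 (V=94.1200). Price 31.7000; hedge Δ=-3.0333, bond B=177.3000.
Root portfolio cost Δ·48+B reproduces V0=31.7000.

(0,0): Delta=-3.0333 Bond=177.3000
V0=31.7000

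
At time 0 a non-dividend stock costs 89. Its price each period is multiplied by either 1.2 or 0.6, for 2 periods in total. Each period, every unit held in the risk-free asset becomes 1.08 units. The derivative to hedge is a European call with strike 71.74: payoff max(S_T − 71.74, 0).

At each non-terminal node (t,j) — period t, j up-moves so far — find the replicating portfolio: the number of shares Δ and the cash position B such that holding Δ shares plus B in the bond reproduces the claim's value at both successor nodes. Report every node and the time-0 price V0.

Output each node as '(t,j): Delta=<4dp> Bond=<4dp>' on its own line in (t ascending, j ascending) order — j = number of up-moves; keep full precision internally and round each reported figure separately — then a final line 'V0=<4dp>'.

(0,0): Delta=0.7826 Bond=-38.6968
(1,0): Delta=0.0000 Bond=0.0000
(1,1): Delta=0.8805 Bond=-52.2407
V0=30.9575

No-arbitrage ⇒ martingale measure with p* = (R−d)/(u−d) = 0.8000.
Terminal payoffs: V(2,0)=0.0000, V(2,1)=0.0000, V(2,2)=56.4200
(1,0): S=53.4000. Δ = (V_up−V_dn)/(S_up−S_dn) = (0.0000−0.0000)/(64.0800−32.0400) = 0.0000. V = [p*·0.0000 + (1−p*)·0.0000]/1.08 = 0.0000. B = V − Δ·S = 0.0000.
(1,1): S=106.8000. Δ = (V_up−V_dn)/(S_up−S_dn) = (56.4200−0.0000)/(128.1600−64.0800) = 0.8805. V = [p*·56.4200 + (1−p*)·0.0000]/1.08 = 41.7926. B = V − Δ·S = -52.2407.
(0,0): S=89.0000. Δ = (V_up−V_dn)/(S_up−S_dn) = (41.7926−0.0000)/(106.8000−53.4000) = 0.7826. V = [p*·41.7926 + (1−p*)·0.0000]/1.08 = 30.9575. B = V − Δ·S = -38.6968.
Check: Δ(0,0)·S0 + B(0,0) = 30.9575 = V0.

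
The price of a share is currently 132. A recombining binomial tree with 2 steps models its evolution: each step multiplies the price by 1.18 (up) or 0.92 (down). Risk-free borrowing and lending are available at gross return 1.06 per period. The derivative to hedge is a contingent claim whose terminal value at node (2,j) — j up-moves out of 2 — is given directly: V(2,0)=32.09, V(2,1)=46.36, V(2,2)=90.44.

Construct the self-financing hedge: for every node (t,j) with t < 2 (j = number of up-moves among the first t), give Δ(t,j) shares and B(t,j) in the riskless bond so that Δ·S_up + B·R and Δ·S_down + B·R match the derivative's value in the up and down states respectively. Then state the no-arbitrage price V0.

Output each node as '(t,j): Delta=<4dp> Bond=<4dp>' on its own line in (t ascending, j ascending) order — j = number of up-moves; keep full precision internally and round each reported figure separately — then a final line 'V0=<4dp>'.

Risk-neutral probability p* = (R−d)/(u−d) = (1.06−0.92)/(1.18−0.92) = 0.5385.
Payoff layer (t=2): V(2,0)=32.0900, V(2,1)=46.3600, V(2,2)=90.4400
  t=1,j=0: stock 121.4400 → up 143.2992 (V=46.3600), down 111.7248 (V=32.0900). Price 37.5225; hedge Δ=0.4519, bond B=-17.3621.
  t=1,j=1: stock 155.7600 → up 183.7968 (V=90.4400), down 143.2992 (V=46.3600). Price 66.1277; hedge Δ=1.0885, bond B=-103.4107.
  t=0,j=0: stock 132.0000 → up 155.7600 (V=66.1277), down 121.4400 (V=37.5225). Price 49.9295; hedge Δ=0.8335, bond B=-60.0906.
Self-financing check: at every node Δ·S+B equals the discounted successor values.

(0,0): Delta=0.8335 Bond=-60.0906
(1,0): Delta=0.4519 Bond=-17.3621
(1,1): Delta=1.0885 Bond=-103.4107
V0=49.9295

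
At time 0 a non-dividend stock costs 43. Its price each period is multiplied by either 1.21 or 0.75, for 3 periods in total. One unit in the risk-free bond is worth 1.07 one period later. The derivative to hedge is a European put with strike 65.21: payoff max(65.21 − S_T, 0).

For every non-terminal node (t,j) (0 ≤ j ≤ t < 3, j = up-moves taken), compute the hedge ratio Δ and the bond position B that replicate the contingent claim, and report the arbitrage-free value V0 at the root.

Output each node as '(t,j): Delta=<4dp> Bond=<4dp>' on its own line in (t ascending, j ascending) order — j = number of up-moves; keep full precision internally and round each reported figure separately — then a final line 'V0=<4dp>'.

Under the risk-neutral measure, an up-move has probability p* = (R−d)/(u−d) = 0.6957 and values discount at R = 1.07.
Terminal payoffs: V(3,0)=47.0694, V(3,1)=35.9431, V(3,2)=17.9928, V(3,3)=0.0000
Node (2,0) S=24.1875: V=(p*·35.9431+(1−p*)·47.0694)/1.07=36.7564; Δ=(35.9431−47.0694)/(29.2669−18.1406)=-1.0000; B=V−Δ·S=60.9439
Node (2,1) S=39.0225: V=(p*·17.9928+(1−p*)·35.9431)/1.07=21.9214; Δ=(17.9928−35.9431)/(47.2172−29.2669)=-1.0000; B=V−Δ·S=60.9439
Node (2,2) S=62.9563: V=(p*·0.0000+(1−p*)·17.9928)/1.07=5.1178; Δ=(0.0000−17.9928)/(76.1771−47.2172)=-0.6213; B=V−Δ·S=44.2325
Node (1,0) S=32.2500: V=(p*·21.9214+(1−p*)·36.7564)/1.07=24.7069; Δ=(21.9214−36.7564)/(39.0225−24.1875)=-1.0000; B=V−Δ·S=56.9569
Node (1,1) S=52.0300: V=(p*·5.1178+(1−p*)·21.9214)/1.07=9.5626; Δ=(5.1178−21.9214)/(62.9563−39.0225)=-0.7021; B=V−Δ·S=46.0922
Node (0,0) S=43.0000: V=(p*·9.5626+(1−p*)·24.7069)/1.07=13.2446; Δ=(9.5626−24.7069)/(52.0300−32.2500)=-0.7656; B=V−Δ·S=46.1671
Check: Δ(0,0)·S0 + B(0,0) = 13.2446 = V0.

(0,0): Delta=-0.7656 Bond=46.1671
(1,0): Delta=-1.0000 Bond=56.9569
(1,1): Delta=-0.7021 Bond=46.0922
(2,0): Delta=-1.0000 Bond=60.9439
(2,1): Delta=-1.0000 Bond=60.9439
(2,2): Delta=-0.6213 Bond=44.2325
V0=13.2446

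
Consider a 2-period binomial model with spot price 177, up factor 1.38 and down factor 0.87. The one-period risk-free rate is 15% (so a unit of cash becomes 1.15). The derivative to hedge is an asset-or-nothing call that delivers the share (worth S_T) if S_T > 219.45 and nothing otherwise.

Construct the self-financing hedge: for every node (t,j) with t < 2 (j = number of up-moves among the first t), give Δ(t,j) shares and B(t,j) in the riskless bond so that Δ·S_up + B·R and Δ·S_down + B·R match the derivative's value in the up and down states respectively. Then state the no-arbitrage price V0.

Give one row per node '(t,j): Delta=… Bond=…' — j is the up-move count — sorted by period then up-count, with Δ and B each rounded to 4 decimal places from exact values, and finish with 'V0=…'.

(0,0): Delta=1.7827 Bond=-238.7111
(1,0): Delta=0.0000 Bond=0.0000
(1,1): Delta=2.7059 Bond=-500.0146
V0=76.8266

The replicating-portfolio and risk-neutral prices coincide; use p* = (1.15−0.87)/(1.38−0.87) = 0.5490 for the latter.
Terminal payoffs: V(2,0)=0.0000, V(2,1)=0.0000, V(2,2)=337.0788
(1,0): S=153.9900. Δ = (V_up−V_dn)/(S_up−S_dn) = (0.0000−0.0000)/(212.5062−133.9713) = 0.0000. V = [p*·0.0000 + (1−p*)·0.0000]/1.15 = 0.0000. B = V − Δ·S = 0.0000.
(1,1): S=244.2600. Δ = (V_up−V_dn)/(S_up−S_dn) = (337.0788−0.0000)/(337.0788−212.5062) = 2.7059. V = [p*·337.0788 + (1−p*)·0.0000]/1.15 = 160.9242. B = V − Δ·S = -500.0146.
(0,0): S=177.0000. Δ = (V_up−V_dn)/(S_up−S_dn) = (160.9242−0.0000)/(244.2600−153.9900) = 1.7827. V = [p*·160.9242 + (1−p*)·0.0000]/1.15 = 76.8266. B = V − Δ·S = -238.7111.
Check: Δ(0,0)·S0 + B(0,0) = 76.8266 = V0.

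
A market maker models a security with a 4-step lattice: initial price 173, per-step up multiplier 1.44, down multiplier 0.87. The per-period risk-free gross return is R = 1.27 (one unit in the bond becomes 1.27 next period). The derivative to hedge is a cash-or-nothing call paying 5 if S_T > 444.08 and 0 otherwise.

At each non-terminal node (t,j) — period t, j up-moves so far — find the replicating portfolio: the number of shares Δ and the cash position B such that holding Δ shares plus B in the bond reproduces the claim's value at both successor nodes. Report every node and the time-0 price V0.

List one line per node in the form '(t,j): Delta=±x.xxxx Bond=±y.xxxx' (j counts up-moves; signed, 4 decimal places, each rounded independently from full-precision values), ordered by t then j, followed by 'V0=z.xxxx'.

(0,0): Delta=0.0109 Bond=-0.6284
(1,0): Delta=0.0178 Bond=-1.8347
(1,1): Delta=0.0091 Bond=-0.3575
(2,0): Delta=0.0000 Bond=0.0000
(2,1): Delta=0.0224 Bond=-3.3204
(2,2): Delta=0.0057 Bond=0.7643
(3,0): Delta=0.0000 Bond=0.0000
(3,1): Delta=0.0000 Bond=0.0000
(3,2): Delta=0.0281 Bond=-6.0091
(3,3): Delta=0.0000 Bond=3.9370
V0=1.2585

Since d<R<u, set p* = (R−d)/(u−d) = 0.7018; price each node as the discounted p*-expectation of its children.
Terminal values V(4,·): V(4,0)=0.0000, V(4,1)=0.0000, V(4,2)=0.0000, V(4,3)=5.0000, V(4,4)=5.0000
Node (3,0) S=113.9210: V=(p*·0.0000+(1−p*)·0.0000)/1.27=0.0000; Δ=(0.0000−0.0000)/(164.0463−99.1113)=0.0000; B=V−Δ·S=0.0000
Node (3,1) S=188.5589: V=(p*·0.0000+(1−p*)·0.0000)/1.27=0.0000; Δ=(0.0000−0.0000)/(271.5249−164.0463)=0.0000; B=V−Δ·S=0.0000
Node (3,2) S=312.0975: V=(p*·5.0000+(1−p*)·0.0000)/1.27=2.7628; Δ=(5.0000−0.0000)/(449.4205−271.5249)=0.0281; B=V−Δ·S=-6.0091
Node (3,3) S=516.5752: V=(p*·5.0000+(1−p*)·5.0000)/1.27=3.9370; Δ=(5.0000−5.0000)/(743.8683−449.4205)=0.0000; B=V−Δ·S=3.9370
Node (2,0) S=130.9437: V=(p*·0.0000+(1−p*)·0.0000)/1.27=0.0000; Δ=(0.0000−0.0000)/(188.5589−113.9210)=0.0000; B=V−Δ·S=0.0000
Node (2,1) S=216.7344: V=(p*·2.7628+(1−p*)·0.0000)/1.27=1.5266; Δ=(2.7628−0.0000)/(312.0975−188.5589)=0.0224; B=V−Δ·S=-3.3204
Node (2,2) S=358.7328: V=(p*·3.9370+(1−p*)·2.7628)/1.27=2.8243; Δ=(3.9370−2.7628)/(516.5752−312.0975)=0.0057; B=V−Δ·S=0.7643
Node (1,0) S=150.5100: V=(p*·1.5266+(1−p*)·0.0000)/1.27=0.8436; Δ=(1.5266−0.0000)/(216.7344−130.9437)=0.0178; B=V−Δ·S=-1.8347
Node (1,1) S=249.1200: V=(p*·2.8243+(1−p*)·1.5266)/1.27=1.9191; Δ=(2.8243−1.5266)/(358.7328−216.7344)=0.0091; B=V−Δ·S=-0.3575
Node (0,0) S=173.0000: V=(p*·1.9191+(1−p*)·0.8436)/1.27=1.2585; Δ=(1.9191−0.8436)/(249.1200−150.5100)=0.0109; B=V−Δ·S=-0.6284
The time-0 hedge costs 1.2585, which is the no-arbitrage price.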